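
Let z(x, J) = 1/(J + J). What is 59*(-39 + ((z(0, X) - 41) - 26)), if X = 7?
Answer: -87497/14 ≈ -6249.8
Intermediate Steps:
z(x, J) = 1/(2*J)
59*(-39 + ((z(0, X) - 41) - 26)) = 59*(-39 + (((½)/7 - 41) - 26)) = 59*(-39 + (((½)*(⅐) - 41) - 26)) = 59*(-39 + ((1/14 - 41) - 26)) = 59*(-39 + (-573/14 - 26)) = 59*(-39 - 937/14) = 59*(-1483/14) = -87497/14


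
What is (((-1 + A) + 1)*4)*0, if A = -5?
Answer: 0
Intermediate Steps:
(((-1 + A) + 1)*4)*0 = (((-1 - 5) + 1)*4)*0 = ((-6 + 1)*4)*0 = -5*4*0 = -20*0 = 0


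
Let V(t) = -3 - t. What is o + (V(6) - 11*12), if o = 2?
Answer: -139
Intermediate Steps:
o + (V(6) - 11*12) = 2 + ((-3 - 1*6) - 11*12) = 2 + ((-3 - 6) - 132) = 2 + (-9 - 132) = 2 - 141 = -139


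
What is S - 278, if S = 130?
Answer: -148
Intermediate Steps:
S - 278 = 130 - 278 = -148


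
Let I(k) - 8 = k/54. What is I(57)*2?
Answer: 163/9 ≈ 18.111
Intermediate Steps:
I(k) = 8 + k/54
I(57)*2 = (8 + (1/54)*57)*2 = (8 + 19/18)*2 = (163/18)*2 = 163/9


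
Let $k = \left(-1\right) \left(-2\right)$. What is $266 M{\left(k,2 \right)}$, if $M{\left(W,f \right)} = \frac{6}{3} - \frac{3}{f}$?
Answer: $133$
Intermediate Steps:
$k = 2$
$M{\left(W,f \right)} = 2 - \frac{3}{f}$ ($M{\left(W,f \right)} = 6 \cdot \frac{1}{3} - \frac{3}{f} = 2 - \frac{3}{f}$)
$266 M{\left(k,2 \right)} = 266 \left(2 - \frac{3}{2}\right) = 266 \cdot \frac{1}{2} = 133$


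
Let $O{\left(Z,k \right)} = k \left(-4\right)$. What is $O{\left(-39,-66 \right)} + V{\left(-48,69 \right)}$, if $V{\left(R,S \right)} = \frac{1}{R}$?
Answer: $\frac{12671}{48} \approx 263.98$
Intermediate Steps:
$O{\left(Z,k \right)} = - 4 k$
$O{\left(-39,-66 \right)} + V{\left(-48,69 \right)} = \left(-4\right) \left(-66\right) + \frac{1}{-48} = 264 - \frac{1}{48} = \frac{12671}{48}$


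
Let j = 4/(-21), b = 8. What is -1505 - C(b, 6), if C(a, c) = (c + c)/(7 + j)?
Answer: -215467/143 ≈ -1506.8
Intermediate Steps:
j = -4/21 (j = 4*(-1/21) = -4/21 ≈ -0.19048)
C(a, c) = 42*c/143 (C(a, c) = (c + c)/(7 - 4/21) = (2*c)/(143/21) = (2*c)*(21/143) = 42*c/143)
-1505 - C(b, 6) = -1505 - 42*6/143 = -1505 - 1*252/143 = -1505 - 252/143 = -215467/143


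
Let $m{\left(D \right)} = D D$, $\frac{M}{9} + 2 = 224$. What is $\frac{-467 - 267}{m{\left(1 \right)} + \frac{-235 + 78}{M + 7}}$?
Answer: $- \frac{735835}{924} \approx -796.36$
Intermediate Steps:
$M = 1998$ ($M = -18 + 9 \cdot 224 = -18 + 2016 = 1998$)
$m{\left(D \right)} = D^{2}$
$\frac{-467 - 267}{m{\left(1 \right)} + \frac{-235 + 78}{M + 7}} = \frac{-467 - 267}{1^{2} + \frac{-235 + 78}{1998 + 7}} = - \frac{734}{1 - \frac{157}{2005}} = - \frac{734}{\frac{1848}{2005}} = \left(-734\right) \frac{2005}{1848} = - \frac{735835}{924}$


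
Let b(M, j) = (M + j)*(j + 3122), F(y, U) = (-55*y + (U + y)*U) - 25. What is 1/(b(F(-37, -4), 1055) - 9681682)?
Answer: 1/3805851 ≈ 2.6275e-7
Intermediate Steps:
F(y, U) = -25 - 55*y + U*(U + y) (F(y, U) = (-55*y + U*(U + y)) - 25 = -25 - 55*y + U*(U + y))
b(M, j) = (3122 + j)*(M + j) (b(M, j) = (M + j)*(3122 + j) = (3122 + j)*(M + j))
1/(b(F(-37, -4), 1055) - 9681682) = 1/((1055² + 3122*(-25 + (-4)² - 55*(-37) - 4*(-37)) + 3122*1055 + (-25 + (-4)² - 55*(-37) - 4*(-37))*1055) - 9681682) = 1/((1113025 + 3122*(-25 + 16 + 2035 + 148) + 3293710 + (-25 + 16 + 2035 + 148)*1055) - 9681682) = 1/((1113025 + 3122*2174 + 3293710 + 2174*1055) - 9681682) = 1/((1113025 + 6787228 + 3293710 + 2293570) - 9681682) = 1/(13487533 - 9681682) = 1/3805851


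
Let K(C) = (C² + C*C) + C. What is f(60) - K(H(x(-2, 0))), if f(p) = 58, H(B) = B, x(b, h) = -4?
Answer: 30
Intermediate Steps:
K(C) = C + 2*C² (K(C) = (C² + C²) + C = 2*C² + C = C + 2*C²)
f(60) - K(H(x(-2, 0))) = 58 - (-4)*(1 + 2*(-4)) = 58 - (-4)*(1 - 8) = 58 - (-4)*(-7) = 58 - 1*28 = 58 - 28 = 30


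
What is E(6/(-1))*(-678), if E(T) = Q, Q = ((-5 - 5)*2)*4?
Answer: 54240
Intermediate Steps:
Q = -80 (Q = -10*2*4 = -20*4 = -80)
E(T) = -80
E(6/(-1))*(-678) = -80*(-678) = 54240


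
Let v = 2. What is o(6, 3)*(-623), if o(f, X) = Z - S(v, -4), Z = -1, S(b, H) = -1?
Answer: 0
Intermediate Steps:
o(f, X) = 0 (o(f, X) = -1 - 1*(-1) = -1 + 1 = 0)
o(6, 3)*(-623) = 0*(-623) = 0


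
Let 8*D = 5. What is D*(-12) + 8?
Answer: ½ ≈ 0.50000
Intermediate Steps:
D = 5/8 (D = (⅛)*5 = 5/8 ≈ 0.62500)
D*(-12) + 8 = (5/8)*(-12) + 8 = -15/2 + 8 = ½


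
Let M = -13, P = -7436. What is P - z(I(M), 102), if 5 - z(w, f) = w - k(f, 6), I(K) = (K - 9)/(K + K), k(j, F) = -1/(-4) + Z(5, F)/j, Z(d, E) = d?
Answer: -19732081/2652 ≈ -7440.5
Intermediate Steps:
k(j, F) = ¼ + 5/j (k(j, F) = -1/(-4) + 5/j = -1*(-¼) + 5/j = ¼ + 5/j)
I(K) = (-9 + K)/(2*K) (I(K) = (-9 + K)/((2*K)) = (-9 + K)*(1/(2*K)) = (-9 + K)/(2*K))
z(w, f) = 5 - w + (20 + f)/(4*f) (z(w, f) = 5 - (w - (20 + f)/(4*f)) = 5 + (-w + (20 + f)/(4*f)) = 5 - w + (20 + f)/(4*f))
P - z(I(M), 102) = -7436 - (21/4 - (-9 - 13)/(2*(-13)) + 5/102) = -7436 - (21/4 - (-1)*(-22)/(2*13) + 5*(1/102)) = -7436 - (21/4 - 1*11/13 + 5/102) = -7436 - (21/4 - 11/13 + 5/102) = -7436 - 1*11809/2652 = -7436 - 11809/2652 = -19732081/2652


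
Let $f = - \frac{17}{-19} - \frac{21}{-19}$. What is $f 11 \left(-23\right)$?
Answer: $-506$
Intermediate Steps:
$f = 2$ ($f = \left(-17\right) \left(- \frac{1}{19}\right) - - \frac{21}{19} = \frac{17}{19} + \frac{21}{19} = 2$)
$f 11 \left(-23\right) = 2 \cdot 11 \left(-23\right) = 22 \left(-23\right) = -506$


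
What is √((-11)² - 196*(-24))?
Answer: 5*√193 ≈ 69.462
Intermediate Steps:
√((-11)² - 196*(-24)) = √(121 + 4704) = √4825 = 5*√193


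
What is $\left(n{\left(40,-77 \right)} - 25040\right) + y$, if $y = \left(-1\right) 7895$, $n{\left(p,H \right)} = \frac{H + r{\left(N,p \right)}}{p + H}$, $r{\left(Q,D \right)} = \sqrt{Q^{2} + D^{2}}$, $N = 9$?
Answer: $- \frac{1218559}{37} \approx -32934.0$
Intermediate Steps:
$r{\left(Q,D \right)} = \sqrt{D^{2} + Q^{2}}$
$n{\left(p,H \right)} = \frac{H + \sqrt{81 + p^{2}}}{H + p}$ ($n{\left(p,H \right)} = \frac{H + \sqrt{p^{2} + 9^{2}}}{p + H} = \frac{H + \sqrt{p^{2} + 81}}{H + p} = \frac{H + \sqrt{81 + p^{2}}}{H + p}$)
$y = -7895$
$\left(n{\left(40,-77 \right)} - 25040\right) + y = \left(\frac{-77 + \sqrt{81 + 40^{2}}}{-77 + 40} - 25040\right) - 7895 = \left(\frac{-77 + \sqrt{81 + 1600}}{-37} - 25040\right) - 7895 = \left(- \frac{-77 + \sqrt{1681}}{37} - 25040\right) - 7895 = \left(- \frac{-77 + 41}{37} - 25040\right) - 7895 = \left(\left(- \frac{1}{37}\right) \left(-36\right) - 25040\right) - 7895 = \left(\frac{36}{37} - 25040\right) - 7895 = - \frac{926444}{37} - 7895 = - \frac{1218559}{37}$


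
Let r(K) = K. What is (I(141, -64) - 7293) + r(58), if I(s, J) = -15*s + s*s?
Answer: 10531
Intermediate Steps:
I(s, J) = s² - 15*s (I(s, J) = -15*s + s² = s² - 15*s)
(I(141, -64) - 7293) + r(58) = (141*(-15 + 141) - 7293) + 58 = (141*126 - 7293) + 58 = (17766 - 7293) + 58 = 10473 + 58 = 10531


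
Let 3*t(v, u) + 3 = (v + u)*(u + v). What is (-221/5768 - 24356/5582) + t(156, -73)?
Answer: 110641609823/48295464 ≈ 2290.9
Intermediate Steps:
t(v, u) = -1 + (u + v)²/3 (t(v, u) = -1 + ((v + u)*(u + v))/3 = -1 + ((u + v)*(u + v))/3 = -1 + (u + v)²/3)
(-221/5768 - 24356/5582) + t(156, -73) = (-221/5768 - 24356/5582) + (-1 + (-73 + 156)²/3) = (-221*1/5768 - 24356*1/5582) + (-1 + (⅓)*83²) = (-221/5768 - 12178/2791) + (-1 + (⅓)*6889) = -70859515/16098488 + (-1 + 6889/3) = -70859515/16098488 + 6886/3 = 110641609823/48295464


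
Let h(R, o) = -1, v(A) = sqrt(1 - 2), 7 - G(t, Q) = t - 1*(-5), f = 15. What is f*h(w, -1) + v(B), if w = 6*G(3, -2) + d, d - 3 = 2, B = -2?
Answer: -15 + I ≈ -15.0 + 1.0*I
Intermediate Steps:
G(t, Q) = 2 - t (G(t, Q) = 7 - (t - 1*(-5)) = 7 - (t + 5) = 7 - (5 + t) = 7 + (-5 - t) = 2 - t)
d = 5 (d = 3 + 2 = 5)
v(A) = I (v(A) = sqrt(-1) = I)
w = -1 (w = 6*(2 - 1*3) + 5 = 6*(2 - 3) + 5 = 6*(-1) + 5 = -6 + 5 = -1)
f*h(w, -1) + v(B) = 15*(-1) + I = -15 + I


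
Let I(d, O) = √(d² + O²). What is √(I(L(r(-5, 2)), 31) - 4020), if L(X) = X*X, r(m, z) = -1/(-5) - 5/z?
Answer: √(-402000 + √9889841)/10 ≈ 63.155*I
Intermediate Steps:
r(m, z) = ⅕ - 5/z (r(m, z) = -1*(-⅕) - 5/z = ⅕ - 5/z)
L(X) = X²
I(d, O) = √(O² + d²)
√(I(L(r(-5, 2)), 31) - 4020) = √(√(31² + (((⅕)*(-25 + 2)/2)²)²) - 4020) = √(√(961 + (((⅕)*(½)*(-23))²)²) - 4020) = √(√(961 + ((-23/10)²)²) - 4020) = √(√(961 + (529/100)²) - 4020) = √(√(961 + 279841/10000) - 4020) = √(√(9889841/10000) - 4020) = √(√9889841/100 - 4020) = √(-4020 + √9889841/100)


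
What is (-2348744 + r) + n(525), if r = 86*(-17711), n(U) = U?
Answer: -3871365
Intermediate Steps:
r = -1523146
(-2348744 + r) + n(525) = (-2348744 - 1523146) + 525 = -3871890 + 525 = -3871365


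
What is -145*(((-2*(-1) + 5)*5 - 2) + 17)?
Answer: -7250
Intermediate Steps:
-145*(((-2*(-1) + 5)*5 - 2) + 17) = -145*(((2 + 5)*5 - 2) + 17) = -145*((7*5 - 2) + 17) = -145*((35 - 2) + 17) = -145*(33 + 17) = -145*50 = -7250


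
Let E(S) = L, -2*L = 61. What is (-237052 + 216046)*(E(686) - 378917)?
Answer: 7960171185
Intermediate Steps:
L = -61/2 (L = -½*61 = -61/2 ≈ -30.500)
E(S) = -61/2
(-237052 + 216046)*(E(686) - 378917) = (-237052 + 216046)*(-61/2 - 378917) = -21006*(-757895/2) = 7960171185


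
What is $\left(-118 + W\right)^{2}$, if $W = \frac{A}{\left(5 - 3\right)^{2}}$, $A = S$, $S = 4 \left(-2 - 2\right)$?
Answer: $14884$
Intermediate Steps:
$S = -16$ ($S = 4 \left(-4\right) = -16$)
$A = -16$
$W = -4$ ($W = - \frac{16}{\left(5 - 3\right)^{2}} = - \frac{16}{2^{2}} = - \frac{16}{4} = \left(-16\right) \frac{1}{4} = -4$)
$\left(-118 + W\right)^{2} = \left(-118 - 4\right)^{2} = \left(-122\right)^{2} = 14884$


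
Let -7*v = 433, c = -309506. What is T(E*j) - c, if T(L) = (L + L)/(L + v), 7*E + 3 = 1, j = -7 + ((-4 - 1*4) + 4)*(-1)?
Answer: 132159050/427 ≈ 3.0951e+5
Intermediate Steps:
v = -433/7 (v = -⅐*433 = -433/7 ≈ -61.857)
j = -3 (j = -7 + ((-4 - 4) + 4)*(-1) = -7 + (-8 + 4)*(-1) = -7 - 4*(-1) = -7 + 4 = -3)
E = -2/7 (E = -3/7 + (⅐)*1 = -3/7 + ⅐ = -2/7 ≈ -0.28571)
T(L) = 2*L/(-433/7 + L) (T(L) = (L + L)/(L - 433/7) = (2*L)/(-433/7 + L) = 2*L/(-433/7 + L))
T(E*j) - c = 14*(-2/7*(-3))/(-433 + 7*(-2/7*(-3))) - 1*(-309506) = 14*(6/7)/(-433 + 7*(6/7)) + 309506 = 14*(6/7)/(-433 + 6) + 309506 = 14*(6/7)/(-427) + 309506 = 14*(6/7)*(-1/427) + 309506 = -12/427 + 309506 = 132159050/427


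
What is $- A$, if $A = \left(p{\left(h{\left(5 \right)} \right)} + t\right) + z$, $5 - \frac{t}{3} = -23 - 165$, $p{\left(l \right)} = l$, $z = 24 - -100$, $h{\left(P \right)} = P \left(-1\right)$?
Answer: $-698$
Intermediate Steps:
$h{\left(P \right)} = - P$
$z = 124$ ($z = 24 + 100 = 124$)
$t = 579$ ($t = 15 - 3 \left(-23 - 165\right) = 15 - -564 = 15 + 564 = 579$)
$A = 698$ ($A = \left(\left(-1\right) 5 + 579\right) + 124 = \left(-5 + 579\right) + 124 = 574 + 124 = 698$)
$- A = \left(-1\right) 698 = -698$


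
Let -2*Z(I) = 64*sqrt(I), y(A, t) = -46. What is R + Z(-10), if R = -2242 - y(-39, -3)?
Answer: -2196 - 32*I*sqrt(10) ≈ -2196.0 - 101.19*I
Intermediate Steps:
Z(I) = -32*sqrt(I)
R = -2196 (R = -2242 - 1*(-46) = -2242 + 46 = -2196)
R + Z(-10) = -2196 - 32*I*sqrt(10)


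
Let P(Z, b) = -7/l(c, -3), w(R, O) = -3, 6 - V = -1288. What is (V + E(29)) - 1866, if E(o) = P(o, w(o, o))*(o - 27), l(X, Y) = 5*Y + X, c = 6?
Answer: -5134/9 ≈ -570.44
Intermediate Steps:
V = 1294 (V = 6 - 1*(-1288) = 6 + 1288 = 1294)
l(X, Y) = X + 5*Y
P(Z, b) = 7/9 (P(Z, b) = -7/(6 + 5*(-3)) = -7/(6 - 15) = -7/(-9) = -7*(-⅑) = 7/9)
E(o) = -21 + 7*o/9 (E(o) = 7*(o - 27)/9 = 7*(-27 + o)/9 = -21 + 7*o/9)
(V + E(29)) - 1866 = (1294 + (-21 + (7/9)*29)) - 1866 = (1294 + (-21 + 203/9)) - 1866 = (1294 + 14/9) - 1866 = 11660/9 - 1866 = -5134/9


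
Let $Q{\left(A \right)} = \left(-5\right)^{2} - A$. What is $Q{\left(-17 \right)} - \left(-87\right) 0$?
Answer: $42$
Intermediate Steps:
$Q{\left(A \right)} = 25 - A$
$Q{\left(-17 \right)} - \left(-87\right) 0 = \left(25 - -17\right) - \left(-87\right) 0 = \left(25 + 17\right) - 0 = 42 + 0 = 42$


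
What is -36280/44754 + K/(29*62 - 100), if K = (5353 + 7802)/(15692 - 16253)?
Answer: -650893865/789475478 ≈ -0.82446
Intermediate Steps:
K = -4385/187 (K = 13155/(-561) = 13155*(-1/561) = -4385/187 ≈ -23.449)
-36280/44754 + K/(29*62 - 100) = -36280/44754 - 4385/(187*(29*62 - 100)) = -36280*1/44754 - 4385/(187*(1798 - 100)) = -18140/22377 - 4385/187/1698 = -18140/22377 - 4385/187*1/1698 = -18140/22377 - 4385/317526 = -650893865/789475478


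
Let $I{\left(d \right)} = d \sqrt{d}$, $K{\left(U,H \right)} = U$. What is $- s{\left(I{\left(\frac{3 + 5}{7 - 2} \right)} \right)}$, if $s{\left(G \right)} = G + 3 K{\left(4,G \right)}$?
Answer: $-12 - \frac{16 \sqrt{10}}{25} \approx -14.024$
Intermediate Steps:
$I{\left(d \right)} = d^{\frac{3}{2}}$
$s{\left(G \right)} = 12 + G$ ($s{\left(G \right)} = G + 3 \cdot 4 = G + 12 = 12 + G$)
$- s{\left(I{\left(\frac{3 + 5}{7 - 2} \right)} \right)} = - (12 + \left(\frac{3 + 5}{7 - 2}\right)^{\frac{3}{2}}) = - (12 + \left(\frac{8}{5}\right)^{\frac{3}{2}}) = - (12 + \frac{16 \sqrt{10}}{25}) = -12 - \frac{16 \sqrt{10}}{25}$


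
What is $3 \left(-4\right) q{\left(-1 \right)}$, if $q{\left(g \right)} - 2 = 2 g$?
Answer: $0$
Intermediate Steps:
$q{\left(g \right)} = 2 + 2 g$
$3 \left(-4\right) q{\left(-1 \right)} = 3 \left(-4\right) \left(2 + 2 \left(-1\right)\right) = - 12 \left(2 - 2\right) = \left(-12\right) 0 = 0$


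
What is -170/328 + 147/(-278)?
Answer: -23869/22796 ≈ -1.0471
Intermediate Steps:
-170/328 + 147/(-278) = -170*1/328 + 147*(-1/278) = -85/164 - 147/278 = -23869/22796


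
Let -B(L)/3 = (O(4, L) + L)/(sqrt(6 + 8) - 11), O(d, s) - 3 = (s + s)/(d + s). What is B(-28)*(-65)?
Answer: 48620/107 + 4420*sqrt(14)/107 ≈ 608.95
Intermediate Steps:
O(d, s) = 3 + 2*s/(d + s) (O(d, s) = 3 + (s + s)/(d + s) = 3 + (2*s)/(d + s) = 3 + 2*s/(d + s))
B(L) = -3*(L + (12 + 5*L)/(4 + L))/(-11 + sqrt(14)) (B(L) = -3*((3*4 + 5*L)/(4 + L) + L)/(sqrt(6 + 8) - 11) = -3*((12 + 5*L)/(4 + L) + L)/(sqrt(14) - 11) = -3*(L + (12 + 5*L)/(4 + L))/(-11 + sqrt(14)))
B(-28)*(-65) = (3*(132 + 55*(-28) + sqrt(14)*(12 + 5*(-28)) - 28*(4 - 28)*(11 + sqrt(14)))/(107*(4 - 28)))*(-65) = ((3/107)*(132 - 1540 + sqrt(14)*(12 - 140) - 28*(-24)*(11 + sqrt(14)))/(-24))*(-65) = ((3/107)*(-1/24)*(132 - 1540 + sqrt(14)*(-128) + (7392 + 672*sqrt(14))))*(-65) = ((3/107)*(-1/24)*(132 - 1540 - 128*sqrt(14) + (7392 + 672*sqrt(14))))*(-65) = ((3/107)*(-1/24)*(5984 + 544*sqrt(14)))*(-65) = (-748/107 - 68*sqrt(14)/107)*(-65) = 48620/107 + 4420*sqrt(14)/107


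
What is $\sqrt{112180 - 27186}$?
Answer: $\sqrt{84994} \approx 291.54$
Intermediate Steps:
$\sqrt{112180 - 27186} = \sqrt{84994}$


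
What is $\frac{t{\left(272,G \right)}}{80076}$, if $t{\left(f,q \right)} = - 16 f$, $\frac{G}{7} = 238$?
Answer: $- \frac{1088}{20019} \approx -0.054348$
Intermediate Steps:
$G = 1666$ ($G = 7 \cdot 238 = 1666$)
$\frac{t{\left(272,G \right)}}{80076} = \frac{\left(-16\right) 272}{80076} = \left(-4352\right) \frac{1}{80076} = - \frac{1088}{20019}$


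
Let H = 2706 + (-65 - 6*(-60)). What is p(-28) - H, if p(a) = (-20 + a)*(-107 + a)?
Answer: 3479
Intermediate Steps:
p(a) = (-107 + a)*(-20 + a)
H = 3001 (H = 2706 + (-65 + 360) = 2706 + 295 = 3001)
p(-28) - H = (2140 + (-28)**2 - 127*(-28)) - 1*3001 = (2140 + 784 + 3556) - 3001 = 6480 - 3001 = 3479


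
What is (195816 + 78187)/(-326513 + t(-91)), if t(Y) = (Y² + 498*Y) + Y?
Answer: -274003/363641 ≈ -0.75350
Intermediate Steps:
t(Y) = Y² + 499*Y
(195816 + 78187)/(-326513 + t(-91)) = (195816 + 78187)/(-326513 - 91*(499 - 91)) = 274003/(-326513 - 91*408) = 274003/(-326513 - 37128) = 274003/(-363641) = 274003*(-1/363641) = -274003/363641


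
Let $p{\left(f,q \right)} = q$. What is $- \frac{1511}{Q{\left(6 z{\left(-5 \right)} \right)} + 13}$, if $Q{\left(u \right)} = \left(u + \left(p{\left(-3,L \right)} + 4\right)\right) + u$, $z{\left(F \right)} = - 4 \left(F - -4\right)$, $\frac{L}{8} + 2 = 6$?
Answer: $- \frac{1511}{97} \approx -15.577$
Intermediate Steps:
$L = 32$ ($L = -16 + 8 \cdot 6 = -16 + 48 = 32$)
$z{\left(F \right)} = -16 - 4 F$ ($z{\left(F \right)} = - 4 \left(F + 4\right) = - 4 \left(4 + F\right) = -16 - 4 F$)
$Q{\left(u \right)} = 36 + 2 u$ ($Q{\left(u \right)} = \left(u + \left(32 + 4\right)\right) + u = \left(u + 36\right) + u = \left(36 + u\right) + u = 36 + 2 u$)
$- \frac{1511}{Q{\left(6 z{\left(-5 \right)} \right)} + 13} = - \frac{1511}{\left(36 + 2 \cdot 6 \left(-16 - -20\right)\right) + 13} = - \frac{1511}{\left(36 + 2 \cdot 6 \left(-16 + 20\right)\right) + 13} = - \frac{1511}{\left(36 + 2 \cdot 6 \cdot 4\right) + 13} = - \frac{1511}{\left(36 + 2 \cdot 24\right) + 13} = - \frac{1511}{\left(36 + 48\right) + 13} = - \frac{1511}{84 + 13} = - \frac{1511}{97}$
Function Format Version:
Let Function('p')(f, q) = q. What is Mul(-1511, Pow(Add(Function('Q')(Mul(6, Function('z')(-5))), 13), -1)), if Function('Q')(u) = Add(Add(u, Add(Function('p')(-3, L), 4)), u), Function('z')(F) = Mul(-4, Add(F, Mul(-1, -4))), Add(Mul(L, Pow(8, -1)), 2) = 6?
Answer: Rational(-1511, 97) ≈ -15.577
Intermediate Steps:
L = 32 (L = Add(-16, Mul(8, 6)) = Add(-16, 48) = 32)
Function('z')(F) = Add(-16, Mul(-4, F)) (Function('z')(F) = Mul(-4, Add(F, 4)) = Mul(-4, Add(4, F)) = Add(-16, Mul(-4, F)))
Function('Q')(u) = Add(36, Mul(2, u)) (Function('Q')(u) = Add(Add(u, Add(32, 4)), u) = Add(Add(u, 36), u) = Add(Add(36, u), u) = Add(36, Mul(2, u)))
Mul(-1511, Pow(Add(Function('Q')(Mul(6, Function('z')(-5))), 13), -1)) = Mul(-1511, Pow(Add(Add(36, Mul(2, Mul(6, Add(-16, Mul(-4, -5))))), 13), -1)) = Mul(-1511, Pow(Add(Add(36, Mul(2, Mul(6, Add(-16, 20)))), 13), -1)) = Mul(-1511, Pow(Add(Add(36, Mul(2, Mul(6, 4))), 13), -1)) = Mul(-1511, Pow(Add(Add(36, Mul(2, 24)), 13), -1)) = Mul(-1511, Pow(Add(Add(36, 48), 13), -1)) = Mul(-1511, Pow(Add(84, 13), -1)) = Mul(-1511, Pow(97, -1)) = Mul(-1511, Rational(1, 97)) = Rational(-1511, 97)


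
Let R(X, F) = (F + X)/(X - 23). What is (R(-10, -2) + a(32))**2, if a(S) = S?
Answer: 126736/121 ≈ 1047.4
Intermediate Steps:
R(X, F) = (F + X)/(-23 + X)
(R(-10, -2) + a(32))**2 = ((-2 - 10)/(-23 - 10) + 32)**2 = (-12/(-33) + 32)**2 = (-1/33*(-12) + 32)**2 = (4/11 + 32)**2 = (356/11)**2 = 126736/121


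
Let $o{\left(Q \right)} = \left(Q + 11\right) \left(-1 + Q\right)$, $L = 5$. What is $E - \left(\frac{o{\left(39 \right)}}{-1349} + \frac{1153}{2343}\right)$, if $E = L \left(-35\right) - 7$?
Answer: $- \frac{424279}{2343} \approx -181.08$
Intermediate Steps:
$o{\left(Q \right)} = \left(-1 + Q\right) \left(11 + Q\right)$ ($o{\left(Q \right)} = \left(11 + Q\right) \left(-1 + Q\right) = \left(-1 + Q\right) \left(11 + Q\right)$)
$E = -182$ ($E = 5 \left(-35\right) - 7 = -175 - 7 = -182$)
$E - \left(\frac{o{\left(39 \right)}}{-1349} + \frac{1153}{2343}\right) = -182 - \left(\frac{-11 + 39^{2} + 10 \cdot 39}{-1349} + \frac{1153}{2343}\right) = -182 - \left(\left(-11 + 1521 + 390\right) \left(- \frac{1}{1349}\right) + 1153 \cdot \frac{1}{2343}\right) = -182 - \left(1900 \left(- \frac{1}{1349}\right) + \frac{1153}{2343}\right) = -182 - \left(- \frac{100}{71} + \frac{1153}{2343}\right) = -182 - - \frac{2147}{2343} = -182 + \frac{2147}{2343} = - \frac{424279}{2343}$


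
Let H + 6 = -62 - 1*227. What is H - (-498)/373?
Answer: -109537/373 ≈ -293.67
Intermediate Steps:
H = -295 (H = -6 + (-62 - 1*227) = -6 + (-62 - 227) = -6 - 289 = -295)
H - (-498)/373 = -295 - (-498)/373 = -295 - 1*(-498/373) = -295 + 498/373 = -109537/373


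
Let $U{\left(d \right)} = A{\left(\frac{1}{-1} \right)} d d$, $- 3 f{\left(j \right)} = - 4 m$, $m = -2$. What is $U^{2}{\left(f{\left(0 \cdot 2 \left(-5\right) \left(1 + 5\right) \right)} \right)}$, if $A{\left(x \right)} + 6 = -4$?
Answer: $\frac{409600}{81} \approx 5056.8$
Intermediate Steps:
$f{\left(j \right)} = - \frac{8}{3}$ ($f{\left(j \right)} = - \frac{\left(-4\right) \left(-2\right)}{3} = \left(- \frac{1}{3}\right) 8 = - \frac{8}{3}$)
$A{\left(x \right)} = -10$ ($A{\left(x \right)} = -6 - 4 = -10$)
$U{\left(d \right)} = - 10 d^{2}$ ($U{\left(d \right)} = - 10 d d = - 10 d^{2}$)
$U^{2}{\left(f{\left(0 \cdot 2 \left(-5\right) \left(1 + 5\right) \right)} \right)} = \left(- 10 \left(- \frac{8}{3}\right)^{2}\right)^{2} = \left(\left(-10\right) \frac{64}{9}\right)^{2} = \left(- \frac{640}{9}\right)^{2} = \frac{409600}{81}$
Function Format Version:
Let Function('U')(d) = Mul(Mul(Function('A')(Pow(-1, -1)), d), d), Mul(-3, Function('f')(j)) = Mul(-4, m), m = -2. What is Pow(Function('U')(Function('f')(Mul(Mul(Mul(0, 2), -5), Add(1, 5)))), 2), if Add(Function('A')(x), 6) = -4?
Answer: Rational(409600, 81) ≈ 5056.8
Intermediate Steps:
Function('f')(j) = Rational(-8, 3) (Function('f')(j) = Mul(Rational(-1, 3), Mul(-4, -2)) = Mul(Rational(-1, 3), 8) = Rational(-8, 3))
Function('A')(x) = -10 (Function('A')(x) = Add(-6, -4) = -10)
Function('U')(d) = Mul(-10, Pow(d, 2)) (Function('U')(d) = Mul(Mul(-10, d), d) = Mul(-10, Pow(d, 2)))
Pow(Function('U')(Function('f')(Mul(Mul(Mul(0, 2), -5), Add(1, 5)))), 2) = Pow(Mul(-10, Pow(Rational(-8, 3), 2)), 2) = Pow(Mul(-10, Rational(64, 9)), 2) = Pow(Rational(-640, 9), 2) = Rational(409600, 81)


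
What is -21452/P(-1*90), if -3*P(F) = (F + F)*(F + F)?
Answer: 5363/2700 ≈ 1.9863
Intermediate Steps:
P(F) = -4*F²/3 (P(F) = -(F + F)*(F + F)/3 = -2*F*2*F/3 = -4*F²/3)
-21452/P(-1*90) = -21452/((-4*(-1*90)²/3)) = -21452/((-4/3*(-90)²)) = -21452/((-4/3*8100)) = -21452/(-10800) = -21452*(-1/10800) = 5363/2700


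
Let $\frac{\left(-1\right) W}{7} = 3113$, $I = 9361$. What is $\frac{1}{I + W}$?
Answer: $- \frac{1}{12430} \approx -8.0451 \cdot 10^{-5}$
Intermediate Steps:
$W = -21791$ ($W = \left(-7\right) 3113 = -21791$)
$\frac{1}{I + W} = \frac{1}{9361 - 21791} = \frac{1}{-12430} = - \frac{1}{12430}$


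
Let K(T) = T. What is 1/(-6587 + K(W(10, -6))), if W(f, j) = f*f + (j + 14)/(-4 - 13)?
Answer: -17/110287 ≈ -0.00015414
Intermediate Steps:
W(f, j) = -14/17 + f² - j/17 (W(f, j) = f² + (14 + j)/(-17) = f² + (14 + j)*(-1/17) = f² + (-14/17 - j/17) = -14/17 + f² - j/17)
1/(-6587 + K(W(10, -6))) = 1/(-6587 + (-14/17 + 10² - 1/17*(-6))) = 1/(-6587 + (-14/17 + 100 + 6/17)) = 1/(-6587 + 1692/17) = 1/(-110287/17) = -17/110287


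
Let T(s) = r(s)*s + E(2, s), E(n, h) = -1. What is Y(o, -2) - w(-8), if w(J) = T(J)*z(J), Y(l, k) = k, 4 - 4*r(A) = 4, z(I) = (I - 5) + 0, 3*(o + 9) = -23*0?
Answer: -15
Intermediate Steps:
o = -9 (o = -9 + (-23*0)/3 = -9 + (⅓)*0 = -9 + 0 = -9)
z(I) = -5 + I (z(I) = (-5 + I) + 0 = -5 + I)
r(A) = 0 (r(A) = 1 - ¼*4 = 1 - 1 = 0)
T(s) = -1 (T(s) = 0*s - 1 = 0 - 1 = -1)
w(J) = 5 - J (w(J) = -(-5 + J) = 5 - J)
Y(o, -2) - w(-8) = -2 - (5 - 1*(-8)) = -2 - (5 + 8) = -2 - 1*13 = -2 - 13 = -15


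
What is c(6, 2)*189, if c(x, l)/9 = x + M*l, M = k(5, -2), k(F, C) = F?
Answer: 27216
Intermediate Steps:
M = 5
c(x, l) = 9*x + 45*l (c(x, l) = 9*(x + 5*l) = 9*x + 45*l)
c(6, 2)*189 = (9*6 + 45*2)*189 = (54 + 90)*189 = 144*189 = 27216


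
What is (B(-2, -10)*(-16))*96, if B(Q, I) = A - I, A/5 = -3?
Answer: 7680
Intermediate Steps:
A = -15 (A = 5*(-3) = -15)
B(Q, I) = -15 - I
(B(-2, -10)*(-16))*96 = ((-15 - 1*(-10))*(-16))*96 = ((-15 + 10)*(-16))*96 = -5*(-16)*96 = 80*96 = 7680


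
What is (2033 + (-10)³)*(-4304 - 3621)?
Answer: -8186525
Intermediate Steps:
(2033 + (-10)³)*(-4304 - 3621) = (2033 - 1000)*(-7925) = 1033*(-7925) = -8186525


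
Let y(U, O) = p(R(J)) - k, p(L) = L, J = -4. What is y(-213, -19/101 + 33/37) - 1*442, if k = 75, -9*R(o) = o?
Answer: -4649/9 ≈ -516.56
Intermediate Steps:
R(o) = -o/9
y(U, O) = -671/9 (y(U, O) = -1/9*(-4) - 1*75 = 4/9 - 75 = -671/9)
y(-213, -19/101 + 33/37) - 1*442 = -671/9 - 1*442 = -671/9 - 442 = -4649/9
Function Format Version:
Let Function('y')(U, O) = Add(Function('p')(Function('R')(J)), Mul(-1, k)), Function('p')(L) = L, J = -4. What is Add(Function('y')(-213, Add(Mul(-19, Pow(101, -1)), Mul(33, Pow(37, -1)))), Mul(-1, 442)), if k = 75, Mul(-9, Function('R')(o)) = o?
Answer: Rational(-4649, 9) ≈ -516.56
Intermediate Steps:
Function('R')(o) = Mul(Rational(-1, 9), o)
Function('y')(U, O) = Rational(-671, 9) (Function('y')(U, O) = Add(Mul(Rational(-1, 9), -4), Mul(-1, 75)) = Add(Rational(4, 9), -75) = Rational(-671, 9))
Add(Function('y')(-213, Add(Mul(-19, Pow(101, -1)), Mul(33, Pow(37, -1)))), Mul(-1, 442)) = Add(Rational(-671, 9), Mul(-1, 442)) = Add(Rational(-671, 9), -442) = Rational(-4649, 9)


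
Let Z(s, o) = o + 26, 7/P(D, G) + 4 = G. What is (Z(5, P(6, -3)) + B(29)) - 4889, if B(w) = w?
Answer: -4835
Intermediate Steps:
P(D, G) = 7/(-4 + G)
Z(s, o) = 26 + o
(Z(5, P(6, -3)) + B(29)) - 4889 = ((26 + 7/(-4 - 3)) + 29) - 4889 = ((26 + 7/(-7)) + 29) - 4889 = ((26 + 7*(-⅐)) + 29) - 4889 = ((26 - 1) + 29) - 4889 = (25 + 29) - 4889 = 54 - 4889 = -4835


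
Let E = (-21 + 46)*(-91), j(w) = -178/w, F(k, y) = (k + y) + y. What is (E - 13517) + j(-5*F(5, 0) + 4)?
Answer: -331454/21 ≈ -15784.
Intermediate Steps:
F(k, y) = k + 2*y
E = -2275 (E = 25*(-91) = -2275)
(E - 13517) + j(-5*F(5, 0) + 4) = (-2275 - 13517) - 178/(-5*(5 + 2*0) + 4) = -15792 - 178/(-5*(5 + 0) + 4) = -15792 - 178/(-5*5 + 4) = -15792 - 178/(-25 + 4) = -15792 - 178/(-21) = -15792 - 178*(-1/21) = -15792 + 178/21 = -331454/21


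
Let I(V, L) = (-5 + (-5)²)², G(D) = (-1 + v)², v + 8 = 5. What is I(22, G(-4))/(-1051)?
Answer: -400/1051 ≈ -0.38059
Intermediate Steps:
v = -3 (v = -8 + 5 = -3)
G(D) = 16 (G(D) = (-1 - 3)² = (-4)² = 16)
I(V, L) = 400 (I(V, L) = (-5 + 25)² = 20² = 400)
I(22, G(-4))/(-1051) = 400/(-1051) = 400*(-1/1051) = -400/1051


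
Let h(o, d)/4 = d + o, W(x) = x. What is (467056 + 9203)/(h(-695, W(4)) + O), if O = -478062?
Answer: -476259/480826 ≈ -0.99050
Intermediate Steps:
h(o, d) = 4*d + 4*o (h(o, d) = 4*(d + o) = 4*d + 4*o)
(467056 + 9203)/(h(-695, W(4)) + O) = (467056 + 9203)/((4*4 + 4*(-695)) - 478062) = 476259/((16 - 2780) - 478062) = 476259/(-2764 - 478062) = 476259/(-480826) = 476259*(-1/480826) = -476259/480826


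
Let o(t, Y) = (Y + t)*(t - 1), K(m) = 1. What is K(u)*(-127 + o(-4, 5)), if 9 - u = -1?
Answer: -132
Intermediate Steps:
u = 10 (u = 9 - 1*(-1) = 9 + 1 = 10)
o(t, Y) = (-1 + t)*(Y + t) (o(t, Y) = (Y + t)*(-1 + t) = (-1 + t)*(Y + t))
K(u)*(-127 + o(-4, 5)) = 1*(-127 + ((-4)**2 - 1*5 - 1*(-4) + 5*(-4))) = 1*(-127 + (16 - 5 + 4 - 20)) = 1*(-127 - 5) = 1*(-132) = -132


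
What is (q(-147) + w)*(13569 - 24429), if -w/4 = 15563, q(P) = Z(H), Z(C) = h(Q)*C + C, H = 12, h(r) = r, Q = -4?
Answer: 676447680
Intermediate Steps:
Z(C) = -3*C (Z(C) = -4*C + C = -3*C)
q(P) = -36 (q(P) = -3*12 = -36)
w = -62252 (w = -4*15563 = -62252)
(q(-147) + w)*(13569 - 24429) = (-36 - 62252)*(13569 - 24429) = -62288*(-10860) = 676447680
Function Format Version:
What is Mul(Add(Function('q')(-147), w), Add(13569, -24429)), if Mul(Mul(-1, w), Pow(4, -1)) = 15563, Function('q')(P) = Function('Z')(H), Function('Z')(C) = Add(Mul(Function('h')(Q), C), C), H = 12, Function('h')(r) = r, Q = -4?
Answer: 676447680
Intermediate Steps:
Function('Z')(C) = Mul(-3, C) (Function('Z')(C) = Add(Mul(-4, C), C) = Mul(-3, C))
Function('q')(P) = -36 (Function('q')(P) = Mul(-3, 12) = -36)
w = -62252 (w = Mul(-4, 15563) = -62252)
Mul(Add(Function('q')(-147), w), Add(13569, -24429)) = Mul(Add(-36, -62252), Add(13569, -24429)) = Mul(-62288, -10860) = 676447680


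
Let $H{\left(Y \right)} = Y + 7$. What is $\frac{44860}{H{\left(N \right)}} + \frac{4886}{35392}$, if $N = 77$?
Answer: $\frac{28358849}{53088} \approx 534.19$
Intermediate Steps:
$H{\left(Y \right)} = 7 + Y$
$\frac{44860}{H{\left(N \right)}} + \frac{4886}{35392} = \frac{44860}{7 + 77} + \frac{4886}{35392} = \frac{44860}{84} + 4886 \cdot \frac{1}{35392} = 44860 \cdot \frac{1}{84} + \frac{349}{2528} = \frac{11215}{21} + \frac{349}{2528} = \frac{28358849}{53088}$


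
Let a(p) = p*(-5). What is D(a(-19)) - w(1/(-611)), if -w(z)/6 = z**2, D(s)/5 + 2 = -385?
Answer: -722376129/373321 ≈ -1935.0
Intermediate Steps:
a(p) = -5*p
D(s) = -1935 (D(s) = -10 + 5*(-385) = -10 - 1925 = -1935)
w(z) = -6*z**2
D(a(-19)) - w(1/(-611)) = -1935 - (-6)*(1/(-611))**2 = -1935 - (-6)*(-1/611)**2 = -1935 - (-6)/373321 = -1935 - 1*(-6/373321) = -1935 + 6/373321 = -722376129/373321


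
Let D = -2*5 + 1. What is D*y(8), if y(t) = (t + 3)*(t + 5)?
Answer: -1287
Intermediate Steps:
D = -9 (D = -10 + 1 = -9)
y(t) = (3 + t)*(5 + t)
D*y(8) = -9*(15 + 8**2 + 8*8) = -9*(15 + 64 + 64) = -9*143 = -1287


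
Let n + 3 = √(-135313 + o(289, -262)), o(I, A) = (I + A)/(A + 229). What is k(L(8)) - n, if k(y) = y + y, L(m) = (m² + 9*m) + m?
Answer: 291 - 2*I*√4093243/11 ≈ 291.0 - 367.85*I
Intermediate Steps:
o(I, A) = (A + I)/(229 + A)
L(m) = m² + 10*m
k(y) = 2*y
n = -3 + 2*I*√4093243/11 (n = -3 + √(-135313 + (-262 + 289)/(229 - 262)) = -3 + √(-135313 + 27/(-33)) = -3 + √(-135313 - 1/33*27) = -3 + √(-135313 - 9/11) = -3 + √(-1488452/11) = -3 + 2*I*√4093243/11 ≈ -3.0 + 367.85*I)
k(L(8)) - n = 2*(8*(10 + 8)) - (-3 + 2*I*√4093243/11) = 2*(8*18) + (3 - 2*I*√4093243/11) = 2*144 + (3 - 2*I*√4093243/11) = 288 + (3 - 2*I*√4093243/11) = 291 - 2*I*√4093243/11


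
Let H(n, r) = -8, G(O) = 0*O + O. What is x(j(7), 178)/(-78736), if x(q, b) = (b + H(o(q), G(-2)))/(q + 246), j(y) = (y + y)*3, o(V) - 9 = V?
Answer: -85/11337984 ≈ -7.4969e-6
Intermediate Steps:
o(V) = 9 + V
G(O) = O (G(O) = 0 + O = O)
j(y) = 6*y (j(y) = (2*y)*3 = 6*y)
x(q, b) = (-8 + b)/(246 + q) (x(q, b) = (b - 8)/(q + 246) = (-8 + b)/(246 + q))
x(j(7), 178)/(-78736) = ((-8 + 178)/(246 + 6*7))/(-78736) = (170/(246 + 42))*(-1/78736) = (170/288)*(-1/78736) = ((1/288)*170)*(-1/78736) = (85/144)*(-1/78736) = -85/11337984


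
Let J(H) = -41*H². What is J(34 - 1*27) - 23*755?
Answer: -19374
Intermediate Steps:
J(34 - 1*27) - 23*755 = -41*(34 - 1*27)² - 23*755 = -41*(34 - 27)² - 17365 = -41*7² - 17365 = -41*49 - 17365 = -2009 - 17365 = -19374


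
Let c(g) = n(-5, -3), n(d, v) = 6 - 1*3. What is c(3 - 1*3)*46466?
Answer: 139398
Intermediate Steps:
n(d, v) = 3 (n(d, v) = 6 - 3 = 3)
c(g) = 3
c(3 - 1*3)*46466 = 3*46466 = 139398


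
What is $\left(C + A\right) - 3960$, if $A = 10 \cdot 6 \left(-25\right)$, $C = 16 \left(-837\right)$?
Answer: $-18852$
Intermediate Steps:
$C = -13392$
$A = -1500$ ($A = 60 \left(-25\right) = -1500$)
$\left(C + A\right) - 3960 = \left(-13392 - 1500\right) - 3960 = -14892 - 3960 = -18852$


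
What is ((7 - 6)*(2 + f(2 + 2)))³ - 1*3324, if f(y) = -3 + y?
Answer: -3297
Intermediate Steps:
((7 - 6)*(2 + f(2 + 2)))³ - 1*3324 = ((7 - 6)*(2 + (-3 + (2 + 2))))³ - 1*3324 = (1*(2 + (-3 + 4)))³ - 3324 = (1*(2 + 1))³ - 3324 = (1*3)³ - 3324 = 3³ - 3324 = 27 - 3324 = -3297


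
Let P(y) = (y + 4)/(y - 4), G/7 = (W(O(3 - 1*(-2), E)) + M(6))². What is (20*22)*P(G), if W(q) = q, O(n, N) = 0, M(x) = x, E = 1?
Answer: 14080/31 ≈ 454.19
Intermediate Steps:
G = 252 (G = 7*(0 + 6)² = 7*6² = 7*36 = 252)
P(y) = (4 + y)/(-4 + y)
(20*22)*P(G) = (20*22)*((4 + 252)/(-4 + 252)) = 440*(256/248) = 440*((1/248)*256) = 440*(32/31) = 14080/31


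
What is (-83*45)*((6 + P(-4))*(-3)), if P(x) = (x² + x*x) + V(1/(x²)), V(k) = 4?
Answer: 470610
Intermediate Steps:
P(x) = 4 + 2*x² (P(x) = (x² + x*x) + 4 = (x² + x²) + 4 = 2*x² + 4 = 4 + 2*x²)
(-83*45)*((6 + P(-4))*(-3)) = (-83*45)*((6 + (4 + 2*(-4)²))*(-3)) = -3735*(6 + (4 + 2*16))*(-3) = -3735*(6 + (4 + 32))*(-3) = -3735*(6 + 36)*(-3) = -156870*(-3) = -3735*(-126) = 470610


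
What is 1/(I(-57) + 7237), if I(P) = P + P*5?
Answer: 1/6895 ≈ 0.00014503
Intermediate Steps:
I(P) = 6*P (I(P) = P + 5*P = 6*P)
1/(I(-57) + 7237) = 1/(6*(-57) + 7237) = 1/(-342 + 7237) = 1/6895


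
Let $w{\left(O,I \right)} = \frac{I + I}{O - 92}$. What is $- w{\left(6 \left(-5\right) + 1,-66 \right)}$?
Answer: $- \frac{12}{11} \approx -1.0909$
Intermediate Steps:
$w{\left(O,I \right)} = \frac{2 I}{-92 + O}$
$- w{\left(6 \left(-5\right) + 1,-66 \right)} = - \frac{2 \left(-66\right)}{-92 + \left(6 \left(-5\right) + 1\right)} = - \frac{2 \left(-66\right)}{-92 + \left(-30 + 1\right)} = - \frac{2 \left(-66\right)}{-92 - 29} = - \frac{2 \left(-66\right)}{-121} = - \frac{2 \left(-66\right) \left(-1\right)}{121} = \left(-1\right) \frac{12}{11} = - \frac{12}{11}$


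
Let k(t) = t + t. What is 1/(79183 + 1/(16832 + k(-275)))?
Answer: 16282/1289257607 ≈ 1.2629e-5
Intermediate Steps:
k(t) = 2*t
1/(79183 + 1/(16832 + k(-275))) = 1/(79183 + 1/(16832 + 2*(-275))) = 1/(79183 + 1/(16832 - 550)) = 1/(79183 + 1/16282) = 1/(1289257607/16282) = 16282/1289257607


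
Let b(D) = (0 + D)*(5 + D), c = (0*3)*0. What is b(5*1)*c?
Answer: 0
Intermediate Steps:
c = 0 (c = 0*0 = 0)
b(D) = D*(5 + D)
b(5*1)*c = ((5*1)*(5 + 5*1))*0 = (5*(5 + 5))*0 = (5*10)*0 = 50*0 = 0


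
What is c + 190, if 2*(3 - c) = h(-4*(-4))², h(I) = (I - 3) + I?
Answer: -455/2 ≈ -227.50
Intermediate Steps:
h(I) = -3 + 2*I (h(I) = (-3 + I) + I = -3 + 2*I)
c = -835/2 (c = 3 - (-3 + 2*(-4*(-4)))²/2 = 3 - (-3 + 2*16)²/2 = 3 - (-3 + 32)²/2 = 3 - ½*29² = 3 - ½*841 = 3 - 841/2 = -835/2 ≈ -417.50)
c + 190 = -835/2 + 190 = -455/2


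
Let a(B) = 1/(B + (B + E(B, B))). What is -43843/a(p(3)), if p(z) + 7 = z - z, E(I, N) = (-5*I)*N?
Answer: 11355337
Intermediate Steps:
E(I, N) = -5*I*N
p(z) = -7 (p(z) = -7 + (z - z) = -7 + 0 = -7)
a(B) = 1/(-5*B² + 2*B) (a(B) = 1/(B + (B - 5*B*B)) = 1/(B + (B - 5*B²)) = 1/(-5*B² + 2*B))
-43843/a(p(3)) = -43843/(1/((-7)*(2 - 5*(-7)))) = -43843/((-1/(7*(2 + 35)))) = -43843/((-⅐/37)) = -43843/((-⅐*1/37)) = -43843/(-1/259) = -43843*(-259) = 11355337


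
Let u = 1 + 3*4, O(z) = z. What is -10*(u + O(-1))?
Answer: -120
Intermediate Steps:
u = 13 (u = 1 + 12 = 13)
-10*(u + O(-1)) = -10*(13 - 1) = -10*12 = -120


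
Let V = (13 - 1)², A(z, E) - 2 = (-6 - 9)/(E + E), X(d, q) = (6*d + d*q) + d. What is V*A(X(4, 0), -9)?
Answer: 408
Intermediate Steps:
X(d, q) = 7*d + d*q
A(z, E) = 2 - 15/(2*E) (A(z, E) = 2 + (-6 - 9)/(E + E) = 2 - 15*1/(2*E) = 2 - 15/(2*E))
V = 144 (V = 12² = 144)
V*A(X(4, 0), -9) = 144*(2 - 15/2/(-9)) = 144*(2 - 15/2*(-⅑)) = 144*(2 + ⅚) = 144*(17/6) = 408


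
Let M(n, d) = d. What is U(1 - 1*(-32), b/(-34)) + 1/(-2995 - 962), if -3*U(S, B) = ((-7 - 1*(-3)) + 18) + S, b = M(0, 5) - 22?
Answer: -61994/3957 ≈ -15.667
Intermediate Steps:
b = -17 (b = 5 - 22 = -17)
U(S, B) = -14/3 - S/3 (U(S, B) = -(((-7 - 1*(-3)) + 18) + S)/3 = -(((-7 + 3) + 18) + S)/3 = -((-4 + 18) + S)/3 = -(14 + S)/3 = -14/3 - S/3)
U(1 - 1*(-32), b/(-34)) + 1/(-2995 - 962) = (-14/3 - (1 - 1*(-32))/3) + 1/(-2995 - 962) = (-14/3 - (1 + 32)/3) + 1/(-3957) = (-14/3 - ⅓*33) - 1/3957 = (-14/3 - 11) - 1/3957 = -47/3 - 1/3957 = -61994/3957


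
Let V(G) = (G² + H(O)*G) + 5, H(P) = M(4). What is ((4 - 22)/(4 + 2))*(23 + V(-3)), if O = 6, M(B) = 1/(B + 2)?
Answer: -219/2 ≈ -109.50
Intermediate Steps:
M(B) = 1/(2 + B)
H(P) = ⅙ (H(P) = 1/(2 + 4) = 1/6 = ⅙)
V(G) = 5 + G² + G/6 (V(G) = (G² + G/6) + 5 = 5 + G² + G/6)
((4 - 22)/(4 + 2))*(23 + V(-3)) = ((4 - 22)/(4 + 2))*(23 + (5 + (-3)² + (⅙)*(-3))) = (-18/6)*(23 + (5 + 9 - ½)) = (-18*⅙)*(23 + 27/2) = -3*73/2 = -219/2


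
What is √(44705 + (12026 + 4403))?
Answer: √61134 ≈ 247.25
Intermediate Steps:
√(44705 + (12026 + 4403)) = √(44705 + 16429) = √61134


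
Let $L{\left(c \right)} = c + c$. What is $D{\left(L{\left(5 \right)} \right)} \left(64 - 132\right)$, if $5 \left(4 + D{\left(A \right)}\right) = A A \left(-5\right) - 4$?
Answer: $\frac{35632}{5} \approx 7126.4$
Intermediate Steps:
$L{\left(c \right)} = 2 c$
$D{\left(A \right)} = - \frac{24}{5} - A^{2}$ ($D{\left(A \right)} = -4 + \frac{A A \left(-5\right) - 4}{5} = -4 + \frac{A^{2} \left(-5\right) - 4}{5} = -4 + \frac{- 5 A^{2} - 4}{5} = -4 + \frac{-4 - 5 A^{2}}{5} = -4 - \left(\frac{4}{5} + A^{2}\right) = - \frac{24}{5} - A^{2}$)
$D{\left(L{\left(5 \right)} \right)} \left(64 - 132\right) = \left(- \frac{24}{5} - \left(2 \cdot 5\right)^{2}\right) \left(64 - 132\right) = \left(- \frac{24}{5} - 10^{2}\right) \left(-68\right) = \left(- \frac{24}{5} - 100\right) \left(-68\right) = \left(- \frac{524}{5}\right) \left(-68\right) = \frac{35632}{5}$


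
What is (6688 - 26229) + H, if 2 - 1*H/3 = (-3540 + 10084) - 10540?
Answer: -7547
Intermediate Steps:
H = 11994 (H = 6 - 3*((-3540 + 10084) - 10540) = 6 - 3*(6544 - 10540) = 6 - 3*(-3996) = 6 + 11988 = 11994)
(6688 - 26229) + H = (6688 - 26229) + 11994 = -19541 + 11994 = -7547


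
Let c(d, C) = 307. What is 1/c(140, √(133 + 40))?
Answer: 1/307 ≈ 0.0032573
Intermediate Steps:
1/c(140, √(133 + 40)) = 1/307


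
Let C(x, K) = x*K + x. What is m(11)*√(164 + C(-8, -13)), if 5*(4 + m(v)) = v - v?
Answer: -8*√65 ≈ -64.498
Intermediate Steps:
C(x, K) = x + K*x (C(x, K) = K*x + x = x + K*x)
m(v) = -4 (m(v) = -4 + (v - v)/5 = -4 + (⅕)*0 = -4 + 0 = -4)
m(11)*√(164 + C(-8, -13)) = -4*√(164 - 8*(1 - 13)) = -4*√(164 - 8*(-12)) = -4*√(164 + 96) = -8*√65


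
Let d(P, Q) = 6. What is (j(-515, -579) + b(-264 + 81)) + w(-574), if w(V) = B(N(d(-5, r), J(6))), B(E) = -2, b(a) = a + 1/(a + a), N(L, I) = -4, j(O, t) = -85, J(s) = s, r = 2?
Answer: -98821/366 ≈ -270.00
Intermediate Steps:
b(a) = a + 1/(2*a)
w(V) = -2
(j(-515, -579) + b(-264 + 81)) + w(-574) = (-85 + ((-264 + 81) + 1/(2*(-264 + 81)))) - 2 = (-85 + (-183 + (½)/(-183))) - 2 = (-85 + (-183 + (½)*(-1/183))) - 2 = (-85 + (-183 - 1/366)) - 2 = (-85 - 66979/366) - 2 = -98089/366 - 2 = -98821/366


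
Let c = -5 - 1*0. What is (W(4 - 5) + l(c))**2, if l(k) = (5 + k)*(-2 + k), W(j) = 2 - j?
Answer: 9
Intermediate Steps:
c = -5 (c = -5 + 0 = -5)
l(k) = (-2 + k)*(5 + k)
(W(4 - 5) + l(c))**2 = ((2 - (4 - 5)) + (-10 + (-5)**2 + 3*(-5)))**2 = ((2 - 1*(-1)) + (-10 + 25 - 15))**2 = ((2 + 1) + 0)**2 = (3 + 0)**2 = 3**2 = 9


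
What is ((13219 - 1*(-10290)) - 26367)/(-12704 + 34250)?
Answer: -1429/10773 ≈ -0.13265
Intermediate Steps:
((13219 - 1*(-10290)) - 26367)/(-12704 + 34250) = ((13219 + 10290) - 26367)/21546 = (23509 - 26367)*(1/21546) = -2858*1/21546 = -1429/10773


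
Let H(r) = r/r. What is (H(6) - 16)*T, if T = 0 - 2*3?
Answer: 90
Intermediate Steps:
H(r) = 1
T = -6 (T = 0 - 6 = -6)
(H(6) - 16)*T = (1 - 16)*(-6) = -15*(-6) = 90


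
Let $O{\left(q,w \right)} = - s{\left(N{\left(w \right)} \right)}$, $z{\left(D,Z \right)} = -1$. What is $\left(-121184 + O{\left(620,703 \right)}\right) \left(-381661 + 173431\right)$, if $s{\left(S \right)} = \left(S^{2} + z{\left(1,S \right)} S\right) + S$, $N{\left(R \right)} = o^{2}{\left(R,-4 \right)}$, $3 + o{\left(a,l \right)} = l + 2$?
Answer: $25364288070$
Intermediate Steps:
$o{\left(a,l \right)} = -1 + l$ ($o{\left(a,l \right)} = -3 + \left(l + 2\right) = -3 + \left(2 + l\right) = -1 + l$)
$N{\left(R \right)} = 25$ ($N{\left(R \right)} = \left(-1 - 4\right)^{2} = \left(-5\right)^{2} = 25$)
$s{\left(S \right)} = S^{2}$ ($s{\left(S \right)} = \left(S^{2} - S\right) + S = S^{2}$)
$O{\left(q,w \right)} = -625$ ($O{\left(q,w \right)} = - 25^{2} = \left(-1\right) 625 = -625$)
$\left(-121184 + O{\left(620,703 \right)}\right) \left(-381661 + 173431\right) = \left(-121184 - 625\right) \left(-381661 + 173431\right) = \left(-121809\right) \left(-208230\right) = 25364288070$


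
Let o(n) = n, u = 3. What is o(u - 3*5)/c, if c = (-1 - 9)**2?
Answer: -3/25 ≈ -0.12000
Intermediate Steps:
c = 100 (c = (-10)**2 = 100)
o(u - 3*5)/c = (3 - 3*5)/100 = (3 - 15)*(1/100) = -12*1/100 = -3/25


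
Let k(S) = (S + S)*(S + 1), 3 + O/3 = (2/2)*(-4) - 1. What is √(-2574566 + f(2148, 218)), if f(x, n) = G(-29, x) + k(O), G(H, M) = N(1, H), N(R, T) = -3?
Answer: I*√2573465 ≈ 1604.2*I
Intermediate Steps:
G(H, M) = -3
O = -24 (O = -9 + 3*((2/2)*(-4) - 1) = -9 + 3*((2*(½))*(-4) - 1) = -9 + 3*(1*(-4) - 1) = -9 + 3*(-4 - 1) = -9 + 3*(-5) = -9 - 15 = -24)
k(S) = 2*S*(1 + S) (k(S) = (2*S)*(1 + S) = 2*S*(1 + S))
f(x, n) = 1101 (f(x, n) = -3 + 2*(-24)*(1 - 24) = -3 + 2*(-24)*(-23) = -3 + 1104 = 1101)
√(-2574566 + f(2148, 218)) = √(-2574566 + 1101) = √(-2573465) = I*√2573465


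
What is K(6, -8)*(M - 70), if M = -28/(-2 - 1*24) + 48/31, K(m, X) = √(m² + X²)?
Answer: -271520/403 ≈ -673.75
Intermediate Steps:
K(m, X) = √(X² + m²)
M = 1058/403 (M = -28/(-2 - 24) + 48*(1/31) = -28/(-26) + 48/31 = -28*(-1/26) + 48/31 = 14/13 + 48/31 = 1058/403 ≈ 2.6253)
K(6, -8)*(M - 70) = √((-8)² + 6²)*(1058/403 - 70) = √(64 + 36)*(-27152/403) = √100*(-27152/403) = 10*(-27152/403) = -271520/403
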